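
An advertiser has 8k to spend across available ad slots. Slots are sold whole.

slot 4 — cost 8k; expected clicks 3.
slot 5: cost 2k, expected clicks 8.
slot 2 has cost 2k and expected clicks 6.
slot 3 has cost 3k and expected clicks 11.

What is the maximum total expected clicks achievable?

25

Take slot 5, slot 2, and slot 3: cost 2 + 2 + 3 = 7 ≤ 8, expected clicks 8 + 6 + 11 = 25.
No other feasible combination does better.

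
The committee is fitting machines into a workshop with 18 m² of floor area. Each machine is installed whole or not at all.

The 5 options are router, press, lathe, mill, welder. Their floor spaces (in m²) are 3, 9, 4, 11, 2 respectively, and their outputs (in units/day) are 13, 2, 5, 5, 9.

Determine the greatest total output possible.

Allowing fractional choices, the relaxed optimum would be about 31.1, but machines are indivisible.
router + lathe + welder: floor space 3 + 4 + 2 = 9 ≤ 18, output 13 + 5 + 9 = 27.
router + press + lathe + welder: floor space 3 + 9 + 4 + 2 = 18 ≤ 18, output 13 + 2 + 5 + 9 = 29.
router + mill + welder: floor space 3 + 11 + 2 = 16 ≤ 18, output 13 + 5 + 9 = 27.
Best is router, press, lathe, and welder with total output 29.

29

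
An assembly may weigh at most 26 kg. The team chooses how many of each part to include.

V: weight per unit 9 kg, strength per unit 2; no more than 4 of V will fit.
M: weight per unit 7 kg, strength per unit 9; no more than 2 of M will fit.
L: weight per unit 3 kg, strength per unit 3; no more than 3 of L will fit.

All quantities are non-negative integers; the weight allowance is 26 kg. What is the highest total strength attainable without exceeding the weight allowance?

27

This is a bounded integer knapsack.
2×M and 3×L: weight 23 ≤ 26, strength 2·9 + 3·3 = 27.
2×M and 2×L: weight 20 ≤ 26, strength 2·9 + 2·3 = 24.
Best is 27.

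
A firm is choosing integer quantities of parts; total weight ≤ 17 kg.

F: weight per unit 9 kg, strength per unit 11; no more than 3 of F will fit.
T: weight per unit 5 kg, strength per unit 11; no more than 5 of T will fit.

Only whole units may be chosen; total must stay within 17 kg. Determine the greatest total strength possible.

33

2×T: weight 10 ≤ 17, strength 2·11 = 22.
3×T: weight 15 ≤ 17, strength 3·11 = 33.
Best is 33.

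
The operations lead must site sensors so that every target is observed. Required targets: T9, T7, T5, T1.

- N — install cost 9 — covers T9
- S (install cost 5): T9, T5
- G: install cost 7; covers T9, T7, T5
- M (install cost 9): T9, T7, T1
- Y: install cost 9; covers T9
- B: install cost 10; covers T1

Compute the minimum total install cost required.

The greedy cost-per-new-target heuristic would pick G and M for 16, but a cheaper cover exists.
Choose S and M: together they cover T9, T7, T5, T1 — every target.
Total install cost: 5 + 9 = 14.
No cover costs less than 14.

14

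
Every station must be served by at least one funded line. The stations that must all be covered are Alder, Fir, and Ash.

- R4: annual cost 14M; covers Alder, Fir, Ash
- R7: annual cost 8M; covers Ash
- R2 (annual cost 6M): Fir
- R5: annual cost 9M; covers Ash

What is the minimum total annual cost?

14

R4 alone covers Alder, Fir, Ash — every station.
Total annual cost: 14.
No cover costs less than 14.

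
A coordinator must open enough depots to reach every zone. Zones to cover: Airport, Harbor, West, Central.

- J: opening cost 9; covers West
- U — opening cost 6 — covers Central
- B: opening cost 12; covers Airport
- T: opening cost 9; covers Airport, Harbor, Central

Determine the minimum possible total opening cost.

Choose J and T: together they cover Airport, Harbor, West, Central — every zone.
Total opening cost: 9 + 9 = 18.
No cover costs less than 18.

18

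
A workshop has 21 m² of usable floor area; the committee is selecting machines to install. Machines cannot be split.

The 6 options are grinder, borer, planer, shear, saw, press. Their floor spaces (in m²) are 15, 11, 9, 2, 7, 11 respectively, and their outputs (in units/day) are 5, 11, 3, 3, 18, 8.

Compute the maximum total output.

borer + shear + saw: floor space 11 + 2 + 7 = 20 ≤ 21, output 11 + 3 + 18 = 32.
borer + saw: floor space 11 + 7 = 18 ≤ 21, output 11 + 18 = 29.
shear + saw + press: floor space 2 + 7 + 11 = 20 ≤ 21, output 3 + 18 + 8 = 29.
Best is borer, shear, and saw with total output 32.

32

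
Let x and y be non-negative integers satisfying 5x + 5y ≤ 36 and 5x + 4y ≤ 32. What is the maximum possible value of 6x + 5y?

39

(x,y)=(4,3): 5·4+5·3=35≤36, 5·4+4·3=32≤32, objective 39.
(x,y)=(3,4): 5·3+5·4=35≤36, 5·3+4·4=31≤32, objective 38.
(x,y)=(2,5): 5·2+5·5=35≤36, 5·2+4·5=30≤32, objective 37.
No feasible integer point exceeds 39.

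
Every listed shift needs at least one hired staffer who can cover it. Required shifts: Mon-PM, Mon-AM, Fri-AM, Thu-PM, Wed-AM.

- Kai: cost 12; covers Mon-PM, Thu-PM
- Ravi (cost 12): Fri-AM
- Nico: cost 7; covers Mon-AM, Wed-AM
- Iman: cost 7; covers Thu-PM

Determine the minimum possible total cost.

Choose Kai, Ravi, and Nico: together they cover Mon-PM, Mon-AM, Fri-AM, Thu-PM, Wed-AM — every shift.
Total cost: 12 + 12 + 7 = 31.
No cover costs less than 31.

31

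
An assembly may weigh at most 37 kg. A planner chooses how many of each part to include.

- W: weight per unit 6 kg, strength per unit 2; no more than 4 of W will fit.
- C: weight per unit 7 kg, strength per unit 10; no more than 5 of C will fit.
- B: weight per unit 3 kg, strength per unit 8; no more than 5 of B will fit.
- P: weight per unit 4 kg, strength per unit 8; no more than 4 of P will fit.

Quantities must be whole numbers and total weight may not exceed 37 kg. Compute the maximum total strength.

1×C, 4×B, and 4×P: weight 35 ≤ 37, strength 1·10 + 4·8 + 4·8 = 74.
2×C, 5×B, and 2×P: weight 37 ≤ 37, strength 2·10 + 5·8 + 2·8 = 76.
Best is 76.

76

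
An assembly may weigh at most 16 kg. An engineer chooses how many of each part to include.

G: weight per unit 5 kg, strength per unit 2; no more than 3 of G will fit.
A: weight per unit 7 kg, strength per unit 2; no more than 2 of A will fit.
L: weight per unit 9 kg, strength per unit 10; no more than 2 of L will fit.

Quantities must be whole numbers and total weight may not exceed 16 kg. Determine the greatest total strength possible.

12

L has the best ratio (10/9); taking only L gives at most 1×10 = 10 (stopped by the weight limit).
Mixing does better — 1×A and 1×L: weight 16 ≤ 16, strength 1·2 + 1·10 = 12.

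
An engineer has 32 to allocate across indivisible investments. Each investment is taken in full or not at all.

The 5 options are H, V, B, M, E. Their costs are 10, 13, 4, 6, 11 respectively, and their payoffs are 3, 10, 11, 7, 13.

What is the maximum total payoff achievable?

Allowing fractional choices, the relaxed optimum would be about 39.5, but investments are indivisible.
B + M + E: cost 4 + 6 + 11 = 21 ≤ 32, payoff 11 + 7 + 13 = 31.
H + B + M + E: cost 10 + 4 + 6 + 11 = 31 ≤ 32, payoff 3 + 11 + 7 + 13 = 34.
V + B + E: cost 13 + 4 + 11 = 28 ≤ 32, payoff 10 + 11 + 13 = 34.
The maximum payoff is 34; one optimal choice is V, B, and E.

34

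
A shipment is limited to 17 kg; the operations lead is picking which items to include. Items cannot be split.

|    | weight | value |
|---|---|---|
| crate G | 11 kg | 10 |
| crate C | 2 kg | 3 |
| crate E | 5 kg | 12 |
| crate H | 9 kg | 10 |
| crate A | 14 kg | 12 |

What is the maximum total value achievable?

Take crate C, crate E, and crate H: weight 2 + 5 + 9 = 16 ≤ 17, value 3 + 12 + 10 = 25.
No other feasible combination does better.

25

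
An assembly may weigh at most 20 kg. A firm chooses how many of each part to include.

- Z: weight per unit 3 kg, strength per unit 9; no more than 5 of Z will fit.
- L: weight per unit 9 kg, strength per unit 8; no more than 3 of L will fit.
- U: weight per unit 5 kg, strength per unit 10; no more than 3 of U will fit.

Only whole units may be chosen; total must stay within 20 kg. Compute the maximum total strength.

55

Take 5×Z and 1×U: weight 20 ≤ 20, strength 5·9 + 1·10 = 55.
Z has the best ratio (9/3) and is taken to its limit of 5; remaining capacity is filled optimally with the others.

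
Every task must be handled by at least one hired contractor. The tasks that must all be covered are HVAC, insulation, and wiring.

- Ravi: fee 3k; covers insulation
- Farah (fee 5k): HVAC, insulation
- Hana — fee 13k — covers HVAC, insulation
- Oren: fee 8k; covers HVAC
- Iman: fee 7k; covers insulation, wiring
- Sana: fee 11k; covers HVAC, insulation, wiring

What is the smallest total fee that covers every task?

This is an integer covering problem.
The greedy cost-per-new-task heuristic would pick Farah and Iman for 12, but a cheaper cover exists.
Sana alone covers HVAC, insulation, wiring — every task.
Total fee: 11.
No cover costs less than 11.

11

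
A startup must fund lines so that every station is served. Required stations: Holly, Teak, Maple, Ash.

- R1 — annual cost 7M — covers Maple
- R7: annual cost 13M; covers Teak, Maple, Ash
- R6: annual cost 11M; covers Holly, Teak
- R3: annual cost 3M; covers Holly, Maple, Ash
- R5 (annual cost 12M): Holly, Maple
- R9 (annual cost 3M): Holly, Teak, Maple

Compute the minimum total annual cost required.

6

This is a weighted set-cover instance.
Choose R3 and R9: together they cover Holly, Teak, Maple, Ash — every station.
Total annual cost: 3 + 3 = 6.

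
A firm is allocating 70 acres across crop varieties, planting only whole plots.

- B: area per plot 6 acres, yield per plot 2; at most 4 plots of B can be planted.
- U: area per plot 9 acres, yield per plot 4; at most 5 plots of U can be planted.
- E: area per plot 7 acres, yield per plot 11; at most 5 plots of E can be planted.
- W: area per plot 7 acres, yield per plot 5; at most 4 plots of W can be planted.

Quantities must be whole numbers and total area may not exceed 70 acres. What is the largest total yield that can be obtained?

This is a bounded integer knapsack.
Take 1×B, 5×E, and 4×W: area 69 ≤ 70, yield 1·2 + 5·11 + 4·5 = 77.
E has the best ratio (11/7) and is taken to its limit of 5; remaining capacity is filled optimally with the others.

77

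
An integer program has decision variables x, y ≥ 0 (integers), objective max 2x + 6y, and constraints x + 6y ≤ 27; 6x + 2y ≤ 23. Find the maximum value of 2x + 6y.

28

(x,y)=(2,4): 1·2+6·4=26≤27, 6·2+2·4=20≤23, objective 28.
(x,y)=(1,4): 1·1+6·4=25≤27, 6·1+2·4=14≤23, objective 26.
No feasible integer point exceeds 28.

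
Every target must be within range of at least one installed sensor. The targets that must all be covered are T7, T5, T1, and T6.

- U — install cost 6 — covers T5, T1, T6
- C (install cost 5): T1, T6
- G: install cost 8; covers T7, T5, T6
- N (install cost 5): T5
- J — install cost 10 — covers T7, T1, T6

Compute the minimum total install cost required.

13

The greedy cost-per-new-target heuristic would pick U and G for 14, but a cheaper cover exists.
Choose C and G: together they cover T7, T5, T1, T6 — every target.
Total install cost: 5 + 8 = 13.
No cover costs less than 13.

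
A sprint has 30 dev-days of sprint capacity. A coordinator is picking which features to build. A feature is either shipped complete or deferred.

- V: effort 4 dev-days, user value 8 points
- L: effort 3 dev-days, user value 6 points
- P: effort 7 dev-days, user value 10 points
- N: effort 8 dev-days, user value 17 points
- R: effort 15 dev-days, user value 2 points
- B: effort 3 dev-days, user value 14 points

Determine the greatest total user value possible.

Take V, L, P, N, and B: effort 4 + 3 + 7 + 8 + 3 = 25 ≤ 30, user value 8 + 6 + 10 + 17 + 14 = 55.
No other feasible combination does better.

55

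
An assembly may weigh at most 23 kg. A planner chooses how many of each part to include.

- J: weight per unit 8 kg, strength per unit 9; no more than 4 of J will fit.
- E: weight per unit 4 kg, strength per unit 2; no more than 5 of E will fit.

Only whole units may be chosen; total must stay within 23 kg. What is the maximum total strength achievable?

This is a bounded integer knapsack.
2×J and 1×E: weight 20 ≤ 23, strength 2·9 + 1·2 = 20.
2×J: weight 16 ≤ 23, strength 2·9 = 18.
Best is 20.

20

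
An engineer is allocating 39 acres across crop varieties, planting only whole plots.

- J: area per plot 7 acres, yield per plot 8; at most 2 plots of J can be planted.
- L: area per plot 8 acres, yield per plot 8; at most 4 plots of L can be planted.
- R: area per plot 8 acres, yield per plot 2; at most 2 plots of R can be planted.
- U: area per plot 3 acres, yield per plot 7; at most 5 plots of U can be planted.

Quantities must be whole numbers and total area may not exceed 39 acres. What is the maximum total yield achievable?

This is a bounded integer knapsack.
Take 3×L and 5×U: area 39 ≤ 39, yield 3·8 + 5·7 = 59.
U has the best ratio (7/3) and is taken to its limit of 5; remaining capacity is filled optimally with the others.

59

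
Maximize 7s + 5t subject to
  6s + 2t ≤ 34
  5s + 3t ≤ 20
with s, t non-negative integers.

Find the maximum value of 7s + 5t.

32

Relaxing integrality, the LP optimum is 33.33 at (s,t) = (0, 6.67), which is not an integer point.
(s,t)=(1,5): 6·1+2·5=16≤34, 5·1+3·5=20≤20, objective 32.
(s,t)=(0,6): 6·0+2·6=12≤34, 5·0+3·6=18≤20, objective 30.
(s,t)=(1,4): 6·1+2·4=14≤34, 5·1+3·4=17≤20, objective 27.
(s,t)=(0,5): 6·0+2·5=10≤34, 5·0+3·5=15≤20, objective 25.
Maximum is 32 at (s,t)=(1,5).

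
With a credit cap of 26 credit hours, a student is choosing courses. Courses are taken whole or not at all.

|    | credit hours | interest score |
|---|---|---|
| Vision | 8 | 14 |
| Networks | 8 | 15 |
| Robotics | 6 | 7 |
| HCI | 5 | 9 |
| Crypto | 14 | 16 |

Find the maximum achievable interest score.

This is an integer program with binary decision variables.
Take Vision, Networks, and HCI: credit hours 8 + 8 + 5 = 21 ≤ 26, interest score 14 + 15 + 9 = 38.
No other feasible combination does better.

38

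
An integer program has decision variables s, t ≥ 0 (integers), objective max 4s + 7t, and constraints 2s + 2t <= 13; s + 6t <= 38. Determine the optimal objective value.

Relaxing integrality, the LP optimum is 44.90 at (s,t) = (0.2, 6.3), which is not an integer point.
(s,t)=(0,6): 2·0+2·6=12≤13, 1·0+6·6=36≤38, objective 42.
(s,t)=(1,5): 2·1+2·5=12≤13, 1·1+6·5=31≤38, objective 39.
(s,t)=(0,5): 2·0+2·5=10≤13, 1·0+6·5=30≤38, objective 35.
The best lattice point is (0,6), giving 42.

42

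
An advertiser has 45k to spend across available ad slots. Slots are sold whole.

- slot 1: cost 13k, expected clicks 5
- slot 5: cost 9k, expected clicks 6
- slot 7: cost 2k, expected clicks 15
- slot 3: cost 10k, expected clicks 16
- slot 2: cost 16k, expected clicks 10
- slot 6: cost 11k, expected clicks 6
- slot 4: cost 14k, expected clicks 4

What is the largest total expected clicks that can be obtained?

48

Allowing fractional choices, the relaxed optimum would be about 51.4, but ad slots are indivisible.
slot 1 + slot 5 + slot 7 + slot 3 + slot 6: cost 13 + 9 + 2 + 10 + 11 = 45 ≤ 45, expected clicks 5 + 6 + 15 + 16 + 6 = 48.
slot 5 + slot 7 + slot 3 + slot 2: cost 9 + 2 + 10 + 16 = 37 ≤ 45, expected clicks 6 + 15 + 16 + 10 = 47.
Best is slot 1, slot 5, slot 7, slot 3, and slot 6 with total expected clicks 48.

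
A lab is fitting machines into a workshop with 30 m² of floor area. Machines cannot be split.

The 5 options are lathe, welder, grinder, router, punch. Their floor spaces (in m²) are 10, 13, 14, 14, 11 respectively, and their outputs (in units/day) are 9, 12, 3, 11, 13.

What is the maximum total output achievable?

25

Take welder and punch: floor space 13 + 11 = 24 ≤ 30, output 12 + 13 = 25.
No other feasible combination does better.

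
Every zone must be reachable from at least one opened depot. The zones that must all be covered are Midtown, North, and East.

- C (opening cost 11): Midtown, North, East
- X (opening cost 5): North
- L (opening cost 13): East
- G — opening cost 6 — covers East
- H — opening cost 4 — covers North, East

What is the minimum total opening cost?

11

The greedy cost-per-new-zone heuristic would pick H and C for 15, but a cheaper cover exists.
C alone covers Midtown, North, East — every zone.
Total opening cost: 11.
No cover costs less than 11.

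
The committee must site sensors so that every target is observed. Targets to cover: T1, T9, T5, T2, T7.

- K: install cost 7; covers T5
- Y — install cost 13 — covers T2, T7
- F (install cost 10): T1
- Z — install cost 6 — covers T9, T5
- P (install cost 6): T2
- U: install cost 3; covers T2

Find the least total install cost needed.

29

The greedy cost-per-new-target heuristic would pick Z, U, F, and Y for 32, but a cheaper cover exists.
Choose Y, F, and Z: together they cover T1, T9, T5, T2, T7 — every target.
Total install cost: 13 + 10 + 6 = 29.
No cover costs less than 29.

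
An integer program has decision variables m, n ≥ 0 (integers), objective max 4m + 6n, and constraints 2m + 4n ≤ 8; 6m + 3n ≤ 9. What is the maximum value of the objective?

The continuous relaxation peaks at (0.667, 1.67) with value 12.67; rounding to a feasible lattice point costs some objective.
(m,n)=(0,2) is feasible, giving 12.
(m,n)=(1,1) is feasible, giving 10.
No feasible integer point exceeds 12.

12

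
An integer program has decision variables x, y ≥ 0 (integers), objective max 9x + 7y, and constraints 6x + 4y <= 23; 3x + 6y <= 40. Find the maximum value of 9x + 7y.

(x,y)=(1,4): 6·1+4·4=22≤23, 3·1+6·4=27≤40, objective 37.
(x,y)=(0,5): 6·0+4·5=20≤23, 3·0+6·5=30≤40, objective 35.
No feasible integer point exceeds 37.

37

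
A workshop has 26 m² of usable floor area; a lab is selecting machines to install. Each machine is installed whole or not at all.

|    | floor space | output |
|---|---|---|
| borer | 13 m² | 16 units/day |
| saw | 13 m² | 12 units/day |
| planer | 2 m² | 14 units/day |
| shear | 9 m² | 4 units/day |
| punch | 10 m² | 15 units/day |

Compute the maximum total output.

Take borer, planer, and punch: floor space 13 + 2 + 10 = 25 ≤ 26, output 16 + 14 + 15 = 45.
No other feasible combination does better.

45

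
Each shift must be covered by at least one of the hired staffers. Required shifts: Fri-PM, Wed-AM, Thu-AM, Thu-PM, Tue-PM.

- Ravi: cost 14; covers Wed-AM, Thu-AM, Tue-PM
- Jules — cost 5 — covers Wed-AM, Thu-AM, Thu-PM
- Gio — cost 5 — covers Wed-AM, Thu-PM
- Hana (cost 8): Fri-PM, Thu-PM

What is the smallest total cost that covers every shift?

22

The greedy cost-per-new-shift heuristic would pick Jules, Hana, and Ravi for 27, but a cheaper cover exists.
Choose Ravi and Hana: together they cover Fri-PM, Wed-AM, Thu-AM, Thu-PM, Tue-PM — every shift.
Total cost: 14 + 8 = 22.
No cover costs less than 22.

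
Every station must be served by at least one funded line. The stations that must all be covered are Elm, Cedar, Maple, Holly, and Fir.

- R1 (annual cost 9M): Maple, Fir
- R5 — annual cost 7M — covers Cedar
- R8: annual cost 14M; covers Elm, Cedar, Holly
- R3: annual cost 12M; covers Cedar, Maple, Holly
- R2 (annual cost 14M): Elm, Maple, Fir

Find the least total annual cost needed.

23

The greedy cost-per-new-station heuristic would pick R3 and R2 for 26, but a cheaper cover exists.
Choose R1 and R8: together they cover Elm, Cedar, Maple, Holly, Fir — every station.
Total annual cost: 9 + 14 = 23.
No cover costs less than 23.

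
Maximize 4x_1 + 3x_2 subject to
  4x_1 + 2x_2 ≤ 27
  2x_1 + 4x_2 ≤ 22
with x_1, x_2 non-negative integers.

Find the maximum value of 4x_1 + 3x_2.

Relaxing integrality, the LP optimum is 29.83 at (x_1,x_2) = (5.33, 2.83), which is not an integer point.
(x_1,x_2)=(5,3): 4·5+2·3=26≤27, 2·5+4·3=22≤22, objective 29.
(x_1,x_2)=(6,1): 4·6+2·1=26≤27, 2·6+4·1=16≤22, objective 27.
No feasible integer point exceeds 29.

29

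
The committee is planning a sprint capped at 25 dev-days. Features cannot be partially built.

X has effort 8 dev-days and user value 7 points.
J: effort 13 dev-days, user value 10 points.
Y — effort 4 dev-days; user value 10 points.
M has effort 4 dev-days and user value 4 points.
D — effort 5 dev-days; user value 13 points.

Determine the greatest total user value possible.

34

Allowing fractional choices, the relaxed optimum would be about 37.1, but features are indivisible.
J + Y + D: effort 13 + 4 + 5 = 22 ≤ 25, user value 10 + 10 + 13 = 33.
X + Y + D: effort 8 + 4 + 5 = 17 ≤ 25, user value 7 + 10 + 13 = 30.
X + Y + M + D: effort 8 + 4 + 4 + 5 = 21 ≤ 25, user value 7 + 10 + 4 + 13 = 34.
Best is X, Y, M, and D with total user value 34.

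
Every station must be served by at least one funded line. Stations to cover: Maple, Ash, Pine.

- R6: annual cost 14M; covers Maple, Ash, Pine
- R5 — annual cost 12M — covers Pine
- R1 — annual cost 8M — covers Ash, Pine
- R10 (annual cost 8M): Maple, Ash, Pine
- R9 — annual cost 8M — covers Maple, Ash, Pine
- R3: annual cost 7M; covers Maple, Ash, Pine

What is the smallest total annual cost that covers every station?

7

R3 alone covers Maple, Ash, Pine — every station.
Total annual cost: 7.
No cover costs less than 7.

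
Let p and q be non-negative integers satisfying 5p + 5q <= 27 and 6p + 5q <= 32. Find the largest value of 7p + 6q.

35

The continuous relaxation peaks at (5, 0.4) with value 37.40; rounding to a feasible lattice point costs some objective.
(p,q)=(5,0): 5·5+5·0=25≤27, 6·5+5·0=30≤32, objective 35.
(p,q)=(4,1): 5·4+5·1=25≤27, 6·4+5·1=29≤32, objective 34.
(p,q)=(4,0): 5·4+5·0=20≤27, 6·4+5·0=24≤32, objective 28.
No feasible integer point exceeds 35.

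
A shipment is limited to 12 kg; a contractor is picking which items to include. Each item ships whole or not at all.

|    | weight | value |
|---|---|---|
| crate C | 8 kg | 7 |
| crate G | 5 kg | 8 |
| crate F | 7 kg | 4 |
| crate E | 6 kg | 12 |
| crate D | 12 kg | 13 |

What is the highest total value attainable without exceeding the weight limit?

This is an integer program with binary decision variables.
crate D: weight 12 ≤ 12, value 13.
crate G + crate E: weight 5 + 6 = 11 ≤ 12, value 8 + 12 = 20.
Best is crate G and crate E with total value 20.

20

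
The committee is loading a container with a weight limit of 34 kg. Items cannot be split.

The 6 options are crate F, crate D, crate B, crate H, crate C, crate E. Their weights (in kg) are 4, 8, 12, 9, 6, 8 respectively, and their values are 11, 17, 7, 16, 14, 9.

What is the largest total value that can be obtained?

crate D + crate H + crate C + crate E: weight 8 + 9 + 6 + 8 = 31 ≤ 34, value 17 + 16 + 14 + 9 = 56.
crate F + crate D + crate H + crate C: weight 4 + 8 + 9 + 6 = 27 ≤ 34, value 11 + 17 + 16 + 14 = 58.
Best is crate F, crate D, crate H, and crate C with total value 58.

58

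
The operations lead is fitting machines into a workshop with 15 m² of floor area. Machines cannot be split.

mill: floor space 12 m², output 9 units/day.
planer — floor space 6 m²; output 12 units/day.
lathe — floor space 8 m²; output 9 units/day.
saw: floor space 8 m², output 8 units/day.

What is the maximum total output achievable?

planer + saw: floor space 6 + 8 = 14 ≤ 15, output 12 + 8 = 20.
planer: floor space 6 ≤ 15, output 12.
planer + lathe: floor space 6 + 8 = 14 ≤ 15, output 12 + 9 = 21.
Best is planer and lathe with total output 21.

21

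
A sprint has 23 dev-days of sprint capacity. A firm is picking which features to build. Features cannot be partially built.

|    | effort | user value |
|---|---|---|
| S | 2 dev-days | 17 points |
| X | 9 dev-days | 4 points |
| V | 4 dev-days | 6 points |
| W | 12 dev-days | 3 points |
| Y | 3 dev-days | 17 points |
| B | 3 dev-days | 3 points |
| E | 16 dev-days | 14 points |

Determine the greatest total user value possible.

48

Allowing fractional choices, the relaxed optimum would be about 52.6, but features are indivisible.
S + Y + E: effort 2 + 3 + 16 = 21 ≤ 23, user value 17 + 17 + 14 = 48.
S + X + V + Y: effort 2 + 9 + 4 + 3 = 18 ≤ 23, user value 17 + 4 + 6 + 17 = 44.
S + X + V + Y + B: effort 2 + 9 + 4 + 3 + 3 = 21 ≤ 23, user value 17 + 4 + 6 + 17 + 3 = 47.
Best is S, Y, and E with total user value 48.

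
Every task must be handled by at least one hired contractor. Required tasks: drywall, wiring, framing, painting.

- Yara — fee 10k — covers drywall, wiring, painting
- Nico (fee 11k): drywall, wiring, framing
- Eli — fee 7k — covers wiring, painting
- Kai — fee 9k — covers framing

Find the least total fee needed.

This is a weighted set-cover instance.
The greedy cost-per-new-task heuristic would pick Yara and Kai for 19, but a cheaper cover exists.
Choose Nico and Eli: together they cover drywall, wiring, framing, painting — every task.
Total fee: 11 + 7 = 18.
No cover costs less than 18.

18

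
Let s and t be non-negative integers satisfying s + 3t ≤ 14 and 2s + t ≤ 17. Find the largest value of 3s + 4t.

(s,t)=(7,2): 1·7+3·2=13≤14, 2·7+1·2=16≤17, objective 29.
(s,t)=(8,1): 1·8+3·1=11≤14, 2·8+1·1=17≤17, objective 28.
(s,t)=(6,2): 1·6+3·2=12≤14, 2·6+1·2=14≤17, objective 26.
(s,t)=(7,1): 1·7+3·1=10≤14, 2·7+1·1=15≤17, objective 25.
No feasible integer point exceeds 29.

29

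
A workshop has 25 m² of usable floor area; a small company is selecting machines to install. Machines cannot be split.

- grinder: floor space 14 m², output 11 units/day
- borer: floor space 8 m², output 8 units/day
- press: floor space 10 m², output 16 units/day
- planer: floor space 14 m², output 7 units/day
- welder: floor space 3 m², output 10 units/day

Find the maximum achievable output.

34

Allowing fractional choices, the relaxed optimum would be about 37.1, but machines are indivisible.
grinder + borer + welder: floor space 14 + 8 + 3 = 25 ≤ 25, output 11 + 8 + 10 = 29.
borer + press + welder: floor space 8 + 10 + 3 = 21 ≤ 25, output 8 + 16 + 10 = 34.
Best is borer, press, and welder with total output 34.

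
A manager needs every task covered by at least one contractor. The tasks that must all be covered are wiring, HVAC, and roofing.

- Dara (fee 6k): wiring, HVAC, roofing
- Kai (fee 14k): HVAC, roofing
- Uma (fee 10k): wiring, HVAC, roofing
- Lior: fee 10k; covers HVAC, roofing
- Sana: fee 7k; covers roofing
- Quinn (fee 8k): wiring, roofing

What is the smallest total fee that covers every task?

6

Dara alone covers wiring, HVAC, roofing — every task.
Total fee: 6.
No cover costs less than 6.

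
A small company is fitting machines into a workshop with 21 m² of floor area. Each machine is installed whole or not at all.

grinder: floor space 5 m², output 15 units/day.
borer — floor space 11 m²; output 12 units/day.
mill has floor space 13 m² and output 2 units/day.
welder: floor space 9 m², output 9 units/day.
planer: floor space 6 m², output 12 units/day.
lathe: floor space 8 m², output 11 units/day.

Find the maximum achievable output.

38

This is a 0-1 knapsack instance.
Allowing fractional choices, the relaxed optimum would be about 40.2, but machines are indivisible.
grinder + planer + lathe: floor space 5 + 6 + 8 = 19 ≤ 21, output 15 + 12 + 11 = 38.
grinder + welder + planer: floor space 5 + 9 + 6 = 20 ≤ 21, output 15 + 9 + 12 = 36.
Best is grinder, planer, and lathe with total output 38.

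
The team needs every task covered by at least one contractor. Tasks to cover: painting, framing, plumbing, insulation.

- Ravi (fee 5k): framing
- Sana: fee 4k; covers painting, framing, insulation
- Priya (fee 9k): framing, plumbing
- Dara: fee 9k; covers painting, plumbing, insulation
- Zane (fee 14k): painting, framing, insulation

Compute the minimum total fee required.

Choose Sana and Priya: together they cover painting, framing, plumbing, insulation — every task.
Total fee: 4 + 9 = 13.

13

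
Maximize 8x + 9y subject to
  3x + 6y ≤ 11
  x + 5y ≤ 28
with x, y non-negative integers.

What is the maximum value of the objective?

24

Relaxing integrality, the LP optimum is 29.33 at (x,y) = (3.67, 0), which is not an integer point.
(x,y)=(3,0): 3·3+6·0=9≤11, 1·3+5·0=3≤28, objective 24.
(x,y)=(2,0): 3·2+6·0=6≤11, 1·2+5·0=2≤28, objective 16.
The best lattice point is (3,0), giving 24.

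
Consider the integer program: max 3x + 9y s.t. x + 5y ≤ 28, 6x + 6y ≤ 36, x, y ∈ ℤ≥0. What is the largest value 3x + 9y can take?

(x,y)=(1,5): 1·1+5·5=26≤28, 6·1+6·5=36≤36, objective 48.
(x,y)=(0,5): 1·0+5·5=25≤28, 6·0+6·5=30≤36, objective 45.
(x,y)=(2,4): 1·2+5·4=22≤28, 6·2+6·4=36≤36, objective 42.
(x,y)=(1,4): 1·1+5·4=21≤28, 6·1+6·4=30≤36, objective 39.
The best lattice point is (1,5), giving 48.

48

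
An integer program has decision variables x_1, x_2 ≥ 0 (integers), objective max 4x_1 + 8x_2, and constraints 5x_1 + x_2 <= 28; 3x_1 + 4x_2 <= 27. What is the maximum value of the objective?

52

Relaxing integrality, the LP optimum is 54.00 at (x_1,x_2) = (0, 6.75), which is not an integer point.
(x_1,x_2)=(1,6): 5·1+1·6=11≤28, 3·1+4·6=27≤27, objective 52.
(x_1,x_2)=(0,6): 5·0+1·6=6≤28, 3·0+4·6=24≤27, objective 48.
(x_1,x_2)=(2,5): 5·2+1·5=15≤28, 3·2+4·5=26≤27, objective 48.
Maximum is 52 at (x_1,x_2)=(1,6).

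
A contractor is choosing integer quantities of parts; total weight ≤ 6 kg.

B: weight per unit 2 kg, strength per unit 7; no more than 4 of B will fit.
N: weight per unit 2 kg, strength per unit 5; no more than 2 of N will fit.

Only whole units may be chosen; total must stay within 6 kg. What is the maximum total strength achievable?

21

2×B and 1×N: weight 6 ≤ 6, strength 2·7 + 1·5 = 19.
3×B: weight 6 ≤ 6, strength 3·7 = 21.
Best is 21.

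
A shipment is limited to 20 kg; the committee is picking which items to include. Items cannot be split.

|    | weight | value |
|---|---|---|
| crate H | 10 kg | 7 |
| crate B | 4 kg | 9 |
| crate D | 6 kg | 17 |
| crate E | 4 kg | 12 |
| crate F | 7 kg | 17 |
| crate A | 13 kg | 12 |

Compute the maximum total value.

Allowing fractional choices, the relaxed optimum would be about 52.8, but items are indivisible.
crate B + crate D + crate E: weight 4 + 6 + 4 = 14 ≤ 20, value 9 + 17 + 12 = 38.
crate D + crate E + crate F: weight 6 + 4 + 7 = 17 ≤ 20, value 17 + 12 + 17 = 46.
crate B + crate D + crate F: weight 4 + 6 + 7 = 17 ≤ 20, value 9 + 17 + 17 = 43.
Best is crate D, crate E, and crate F with total value 46.

46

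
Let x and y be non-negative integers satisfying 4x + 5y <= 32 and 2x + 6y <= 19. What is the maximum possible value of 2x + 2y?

16

(x,y)=(8,0): 4·8+5·0=32≤32, 2·8+6·0=16≤19, objective 16.
(x,y)=(7,0): 4·7+5·0=28≤32, 2·7+6·0=14≤19, objective 14.
No feasible integer point exceeds 16.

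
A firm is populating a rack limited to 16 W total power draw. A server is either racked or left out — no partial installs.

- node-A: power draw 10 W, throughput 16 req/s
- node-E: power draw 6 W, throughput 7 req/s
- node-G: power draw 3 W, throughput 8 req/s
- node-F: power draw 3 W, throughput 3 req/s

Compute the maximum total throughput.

27

Take node-A, node-G, and node-F: power draw 10 + 3 + 3 = 16 ≤ 16, throughput 16 + 8 + 3 = 27.
No other feasible combination does better.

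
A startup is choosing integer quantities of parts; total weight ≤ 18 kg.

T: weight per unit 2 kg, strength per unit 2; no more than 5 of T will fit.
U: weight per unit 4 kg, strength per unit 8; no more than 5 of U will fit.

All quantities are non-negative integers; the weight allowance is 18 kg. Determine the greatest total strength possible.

This is a bounded integer knapsack.
4×U: weight 16 ≤ 18, strength 4·8 = 32.
1×T and 4×U: weight 18 ≤ 18, strength 1·2 + 4·8 = 34.
Best is 34.

34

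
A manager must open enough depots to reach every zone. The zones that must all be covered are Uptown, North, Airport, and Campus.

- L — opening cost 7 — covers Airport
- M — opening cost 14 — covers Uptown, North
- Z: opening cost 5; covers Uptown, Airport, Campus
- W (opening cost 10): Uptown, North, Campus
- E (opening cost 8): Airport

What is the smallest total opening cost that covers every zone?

15

This is a weighted set-cover instance.
Choose Z and W: together they cover Uptown, North, Airport, Campus — every zone.
Total opening cost: 5 + 10 = 15.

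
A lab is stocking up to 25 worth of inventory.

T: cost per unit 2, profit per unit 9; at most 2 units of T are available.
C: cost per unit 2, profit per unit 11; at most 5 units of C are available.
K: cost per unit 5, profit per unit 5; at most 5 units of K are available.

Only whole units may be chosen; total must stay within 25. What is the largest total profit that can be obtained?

83

C has the best ratio (11/2); taking only C gives at most 5×11 = 55 (stopped by the supply cap of 5).
Mixing does better — 2×T, 5×C, and 2×K: cost 24 ≤ 25, profit 2·9 + 5·11 + 2·5 = 83.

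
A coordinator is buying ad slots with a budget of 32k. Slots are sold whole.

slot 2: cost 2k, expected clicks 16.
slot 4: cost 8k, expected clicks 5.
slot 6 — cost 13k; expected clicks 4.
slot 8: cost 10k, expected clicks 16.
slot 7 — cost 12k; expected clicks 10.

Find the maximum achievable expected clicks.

47

Treat it as a binary knapsack problem.
Take slot 2, slot 4, slot 8, and slot 7: cost 2 + 8 + 10 + 12 = 32 ≤ 32, expected clicks 16 + 5 + 16 + 10 = 47.
No other feasible combination does better.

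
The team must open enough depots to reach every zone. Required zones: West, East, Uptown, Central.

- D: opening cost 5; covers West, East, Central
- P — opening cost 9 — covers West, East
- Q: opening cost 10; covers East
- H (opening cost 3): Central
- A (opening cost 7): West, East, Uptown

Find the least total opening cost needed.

Choose H and A: together they cover West, East, Uptown, Central — every zone.
Total opening cost: 3 + 7 = 10.

10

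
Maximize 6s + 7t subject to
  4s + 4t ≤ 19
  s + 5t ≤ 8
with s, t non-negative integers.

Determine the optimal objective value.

25

Relaxing integrality, the LP optimum is 29.31 at (s,t) = (3.94, 0.812), which is not an integer point.
(s,t)=(3,1): 4·3+4·1=16≤19, 1·3+5·1=8≤8, objective 25.
(s,t)=(4,0): 4·4+4·0=16≤19, 1·4+5·0=4≤8, objective 24.
(s,t)=(2,1): 4·2+4·1=12≤19, 1·2+5·1=7≤8, objective 19.
Maximum is 25 at (s,t)=(3,1).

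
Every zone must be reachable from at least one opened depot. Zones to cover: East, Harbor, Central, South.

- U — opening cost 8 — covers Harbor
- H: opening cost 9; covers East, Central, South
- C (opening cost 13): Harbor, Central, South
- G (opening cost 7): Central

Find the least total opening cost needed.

Choose U and H: together they cover East, Harbor, Central, South — every zone.
Total opening cost: 8 + 9 = 17.
No cover costs less than 17.

17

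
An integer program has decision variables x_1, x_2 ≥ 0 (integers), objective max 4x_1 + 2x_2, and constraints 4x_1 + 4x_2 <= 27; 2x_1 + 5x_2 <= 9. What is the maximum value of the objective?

The continuous relaxation peaks at (4.5, 0) with value 18.00; rounding to a feasible lattice point costs some objective.
(x_1,x_2)=(4,0): 4·4+4·0=16≤27, 2·4+5·0=8≤9, objective 16.
(x_1,x_2)=(3,0): 4·3+4·0=12≤27, 2·3+5·0=6≤9, objective 12.
The best lattice point is (4,0), giving 16.

16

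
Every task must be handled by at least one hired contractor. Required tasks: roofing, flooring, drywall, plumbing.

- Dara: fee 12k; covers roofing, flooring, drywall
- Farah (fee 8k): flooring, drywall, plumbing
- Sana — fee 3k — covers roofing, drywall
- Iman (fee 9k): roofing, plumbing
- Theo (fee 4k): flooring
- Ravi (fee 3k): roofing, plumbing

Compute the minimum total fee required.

This is an integer covering problem.
Choose Sana, Theo, and Ravi: together they cover roofing, flooring, drywall, plumbing — every task.
Total fee: 3 + 4 + 3 = 10.
No cover costs less than 10.

10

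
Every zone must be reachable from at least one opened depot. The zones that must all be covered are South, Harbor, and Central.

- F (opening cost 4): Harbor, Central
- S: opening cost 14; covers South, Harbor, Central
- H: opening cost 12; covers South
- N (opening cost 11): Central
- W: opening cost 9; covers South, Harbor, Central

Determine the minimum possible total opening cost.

W alone covers South, Harbor, Central — every zone.
Total opening cost: 9.

9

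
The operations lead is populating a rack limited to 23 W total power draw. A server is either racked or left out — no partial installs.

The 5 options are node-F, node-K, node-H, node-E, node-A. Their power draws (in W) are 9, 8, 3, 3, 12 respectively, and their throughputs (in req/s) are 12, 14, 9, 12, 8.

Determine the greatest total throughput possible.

47

Take node-F, node-K, node-H, and node-E: power draw 9 + 8 + 3 + 3 = 23 ≤ 23, throughput 12 + 14 + 9 + 12 = 47.
No other feasible combination does better.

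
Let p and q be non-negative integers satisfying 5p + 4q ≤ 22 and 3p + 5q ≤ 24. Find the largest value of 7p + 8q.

39

Relaxing integrality, the LP optimum is 40.77 at (p,q) = (1.08, 4.15), which is not an integer point.
(p,q)=(1,4): 5·1+4·4=21≤22, 3·1+5·4=23≤24, objective 39.
(p,q)=(2,3): 5·2+4·3=22≤22, 3·2+5·3=21≤24, objective 38.
(p,q)=(0,4): 5·0+4·4=16≤22, 3·0+5·4=20≤24, objective 32.
The best lattice point is (1,4), giving 39.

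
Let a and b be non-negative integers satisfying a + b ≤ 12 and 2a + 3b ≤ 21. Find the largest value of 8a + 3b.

80

Relaxing integrality, the LP optimum is 84.00 at (a,b) = (10.5, 0), which is not an integer point.
(a,b)=(10,0): 1·10+1·0=10≤12, 2·10+3·0=20≤21, objective 80.
(a,b)=(9,1): 1·9+1·1=10≤12, 2·9+3·1=21≤21, objective 75.
(a,b)=(9,0): 1·9+1·0=9≤12, 2·9+3·0=18≤21, objective 72.
No feasible integer point exceeds 80.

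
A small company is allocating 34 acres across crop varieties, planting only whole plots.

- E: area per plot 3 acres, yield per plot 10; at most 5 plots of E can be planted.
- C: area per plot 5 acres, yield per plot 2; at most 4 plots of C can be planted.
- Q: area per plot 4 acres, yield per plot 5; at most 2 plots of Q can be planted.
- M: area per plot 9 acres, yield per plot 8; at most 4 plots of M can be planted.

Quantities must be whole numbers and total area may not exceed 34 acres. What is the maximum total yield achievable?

68

Take 5×E, 2×Q, and 1×M: area 32 ≤ 34, yield 5·10 + 2·5 + 1·8 = 68.
E has the best ratio (10/3) and is taken to its limit of 5; remaining capacity is filled optimally with the others.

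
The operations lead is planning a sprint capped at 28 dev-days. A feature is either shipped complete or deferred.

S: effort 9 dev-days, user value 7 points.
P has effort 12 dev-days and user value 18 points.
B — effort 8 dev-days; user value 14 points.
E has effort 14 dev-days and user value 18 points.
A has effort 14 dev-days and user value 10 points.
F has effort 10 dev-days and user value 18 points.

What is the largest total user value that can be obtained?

39

Take S, B, and F: effort 9 + 8 + 10 = 27 ≤ 28, user value 7 + 14 + 18 = 39.
No other feasible combination does better.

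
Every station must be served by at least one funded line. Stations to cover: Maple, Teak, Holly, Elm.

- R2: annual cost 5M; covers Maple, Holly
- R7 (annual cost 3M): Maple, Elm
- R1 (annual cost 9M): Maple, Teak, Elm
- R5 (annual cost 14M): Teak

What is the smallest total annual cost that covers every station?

14

The greedy cost-per-new-station heuristic would pick R7, R2, and R1 for 17, but a cheaper cover exists.
Choose R2 and R1: together they cover Maple, Teak, Holly, Elm — every station.
Total annual cost: 5 + 9 = 14.
No cover costs less than 14.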